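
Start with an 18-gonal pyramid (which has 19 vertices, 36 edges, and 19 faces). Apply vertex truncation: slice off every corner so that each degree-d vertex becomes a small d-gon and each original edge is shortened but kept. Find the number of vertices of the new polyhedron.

72

Truncation replaces each original edge-end by a new vertex, so V′ = 2E = 72.
Each original edge survives, and each old vertex of degree d contributes d new edges; summing degrees gives Σd = 2E, so E′ = E + 2E = 3E = 108.
Each original face survives and each original vertex becomes one new face: F′ = F + V = 38.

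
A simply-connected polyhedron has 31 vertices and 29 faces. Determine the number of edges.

Here V − E + F = 2.
E = V + F − (2) = 31 + 29 − (2) = 58.

58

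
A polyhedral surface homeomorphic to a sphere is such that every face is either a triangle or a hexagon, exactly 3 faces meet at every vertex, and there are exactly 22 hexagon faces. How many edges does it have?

Let x be the number of triangles; then F = 22 + x.
Edge–face incidences: 2E = 6·22 + 3·x = 132 + 3x.
Every vertex has degree 3, so 3V = 2E.
Euler: V − E + F = 2 ⇒ (2E)/3 − E + (22 + x) = 2.
Multiply by 6: 2·(2E) − 3·(2E) + 6·(22 + x) = 12, i.e. 132 + 6x − (132 + 3x) = 12.
Collecting terms: 3x = 12, so x = 4.
Then 2E = 132 + 3·4 = 144, so E = 72, V = 2E/3 = 48, F = 22 + 4 = 26.

72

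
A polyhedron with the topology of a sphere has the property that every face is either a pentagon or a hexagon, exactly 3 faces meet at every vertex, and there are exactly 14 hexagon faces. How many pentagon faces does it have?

12

Let x be the number of pentagons; then F = 14 + x.
Edge–face incidences: 2E = 6·14 + 5·x = 84 + 5x.
Every vertex has degree 3, so 3V = 2E.
Euler: V − E + F = 2 ⇒ (2E)/3 − E + (14 + x) = 2.
Multiply by 6: 2·(2E) − 3·(2E) + 6·(14 + x) = 12, i.e. 84 + 6x − (84 + 5x) = 12.
Collecting terms: x = 12.
Then 2E = 84 + 5·12 = 144, so E = 72, V = 2E/3 = 48, F = 14 + 12 = 26.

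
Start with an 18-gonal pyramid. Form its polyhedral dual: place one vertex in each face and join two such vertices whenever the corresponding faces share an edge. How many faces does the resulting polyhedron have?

The base solid has V = 19, E = 36, F = 19.
The dual swaps V and F and preserves E: V′ = F = 19, E′ = E = 36, F′ = V = 19.

19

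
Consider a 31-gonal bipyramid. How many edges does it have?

A bipyramid over an n-gon has 2n triangular faces and n + 2 vertices: V = 31 + 2 = 33, E = 3·31 = 93, F = 2·31 = 62.

93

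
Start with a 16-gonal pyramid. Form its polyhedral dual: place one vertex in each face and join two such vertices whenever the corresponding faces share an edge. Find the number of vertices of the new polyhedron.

The base solid has V = 17, E = 32, F = 17.
The dual swaps V and F and preserves E: V′ = F = 17, E′ = E = 32, F′ = V = 17.

17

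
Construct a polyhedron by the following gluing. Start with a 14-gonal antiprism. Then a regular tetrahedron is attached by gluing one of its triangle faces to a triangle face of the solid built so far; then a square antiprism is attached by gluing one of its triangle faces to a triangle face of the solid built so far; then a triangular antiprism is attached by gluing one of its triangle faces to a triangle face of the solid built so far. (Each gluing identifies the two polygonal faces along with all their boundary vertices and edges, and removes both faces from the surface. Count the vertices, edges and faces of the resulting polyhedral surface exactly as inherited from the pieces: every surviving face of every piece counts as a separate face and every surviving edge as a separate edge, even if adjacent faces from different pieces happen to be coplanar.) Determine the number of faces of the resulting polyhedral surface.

A 14-gonal antiprism: V=28, E=56, F=30.
Attach a regular tetrahedron (V=4, E=6, F=4) along a 3-gon: merge 3 vertices and 3 edges, delete both glued faces → V=29, E=59, F=32.
Attach a square antiprism (V=8, E=16, F=10) along a 3-gon: merge 3 vertices and 3 edges, delete both glued faces → V=34, E=72, F=40.
Attach a triangular antiprism (V=6, E=12, F=8) along a 3-gon: merge 3 vertices and 3 edges, delete both glued faces → V=37, E=81, F=46.
Check: V − E + F = 37 − 81 + 46 = 2.

46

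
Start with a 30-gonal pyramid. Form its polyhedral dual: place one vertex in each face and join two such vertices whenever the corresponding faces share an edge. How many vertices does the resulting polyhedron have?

31

The base solid has V = 31, E = 60, F = 31.
The dual swaps V and F and preserves E: V′ = F = 31, E′ = E = 60, F′ = V = 31.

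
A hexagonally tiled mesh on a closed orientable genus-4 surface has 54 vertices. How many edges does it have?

χ = 2 − 2·4 = -6, and every face is a hexagon so 6F = 2E.
V − E + F = -6 with E = 6F/2 gives 54 − (6/2 − 1)·F = -6, so F = 30 and E = 90.

90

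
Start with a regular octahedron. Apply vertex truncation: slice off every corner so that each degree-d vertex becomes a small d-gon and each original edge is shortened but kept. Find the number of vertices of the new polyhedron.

24

The base solid has V = 6, E = 12, F = 8.
Truncation replaces each original edge-end by a new vertex, so V′ = 2E = 24.
Each original edge survives, and each old vertex of degree d contributes d new edges; summing degrees gives Σd = 2E, so E′ = E + 2E = 3E = 36.
Each original face survives and each original vertex becomes one new face: F′ = F + V = 14.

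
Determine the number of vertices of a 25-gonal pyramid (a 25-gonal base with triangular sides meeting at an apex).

26

A pyramid on an n-gon base has one n-gon and n triangles: V = 25 + 1 = 26, E = 2·25 = 50, F = 25 + 1 = 26.
Check: V − E + F = 26 − 50 + 26 = 2.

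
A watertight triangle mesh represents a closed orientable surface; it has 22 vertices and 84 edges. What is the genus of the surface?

4

Every face is a triangle and each edge borders two faces, so 3F = 2·84, giving F = 56.
χ = V − E + F = 22 − 84 + 56 = -6.
For a closed orientable surface χ = 2 − 2g, so g = (2 − (-6))/2 = 4.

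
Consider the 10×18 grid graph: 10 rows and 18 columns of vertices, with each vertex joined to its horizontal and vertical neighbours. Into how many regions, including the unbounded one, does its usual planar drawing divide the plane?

154

The grid has V = 10·18 = 180 vertices and E = 10·17 + 18·9 = 332 edges.
F = 2 − V + E = 2 − 180 + 332 = 154.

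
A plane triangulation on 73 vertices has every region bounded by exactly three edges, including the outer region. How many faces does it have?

In a plane triangulation 3F = 2E and V − E + F = 2, so F = 2V − 4 = 2·73 − 4 = 142.

142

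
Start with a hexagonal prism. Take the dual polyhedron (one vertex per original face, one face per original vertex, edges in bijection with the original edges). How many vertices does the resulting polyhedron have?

The base solid has V = 12, E = 18, F = 8.
The dual swaps V and F and preserves E: V′ = F = 8, E′ = E = 18, F′ = V = 12.

8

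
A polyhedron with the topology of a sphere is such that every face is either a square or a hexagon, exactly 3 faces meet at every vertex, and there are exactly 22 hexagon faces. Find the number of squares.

6

Let x be the number of squares; then F = 22 + x.
Edge–face incidences: 2E = 6·22 + 4·x = 132 + 4x.
Every vertex has degree 3, so 3V = 2E.
Euler: V − E + F = 2 ⇒ (2E)/3 − E + (22 + x) = 2.
Multiply by 6: 2·(2E) − 3·(2E) + 6·(22 + x) = 12, i.e. 132 + 6x − (132 + 4x) = 12.
Collecting terms: 2x = 12, so x = 6.
Then 2E = 132 + 4·6 = 156, so E = 78, V = 2E/3 = 52, F = 22 + 6 = 28.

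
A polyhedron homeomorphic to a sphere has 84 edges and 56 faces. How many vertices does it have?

30

Here V − E + F = 2.
V = 2 + E − F = 2 + 84 − 56 = 30.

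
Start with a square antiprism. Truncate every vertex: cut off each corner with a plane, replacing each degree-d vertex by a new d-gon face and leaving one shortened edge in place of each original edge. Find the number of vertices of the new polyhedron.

The base solid has V = 8, E = 16, F = 10.
Truncation replaces each original edge-end by a new vertex, so V′ = 2E = 32.
Each original edge survives, and each old vertex of degree d contributes d new edges; summing degrees gives Σd = 2E, so E′ = E + 2E = 3E = 48.
Each original face survives and each original vertex becomes one new face: F′ = F + V = 18.

32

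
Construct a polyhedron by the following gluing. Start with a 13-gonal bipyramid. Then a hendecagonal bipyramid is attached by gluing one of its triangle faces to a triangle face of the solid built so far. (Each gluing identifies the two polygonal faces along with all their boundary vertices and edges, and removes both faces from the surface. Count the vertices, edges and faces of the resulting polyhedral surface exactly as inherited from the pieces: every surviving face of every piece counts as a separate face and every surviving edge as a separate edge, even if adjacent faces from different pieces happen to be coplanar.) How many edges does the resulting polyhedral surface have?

A 13-gonal bipyramid: V=15, E=39, F=26.
Attach a hendecagonal bipyramid (V=13, E=33, F=22) along a 3-gon: merge 3 vertices and 3 edges, delete both glued faces → V=25, E=69, F=46.
Check: V − E + F = 25 − 69 + 46 = 2.

69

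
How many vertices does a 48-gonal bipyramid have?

50

A bipyramid over an n-gon has 2n triangular faces and n + 2 vertices: V = 48 + 2 = 50, E = 3·48 = 144, F = 2·48 = 96.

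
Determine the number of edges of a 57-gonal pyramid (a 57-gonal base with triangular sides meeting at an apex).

A pyramid on an n-gon base has one n-gon and n triangles: V = 57 + 1 = 58, E = 2·57 = 114, F = 57 + 1 = 58.

114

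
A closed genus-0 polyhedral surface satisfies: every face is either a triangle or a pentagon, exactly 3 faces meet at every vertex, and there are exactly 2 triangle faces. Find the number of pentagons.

Let x be the number of pentagons; then F = 2 + x.
Edge–face incidences: 2E = 3·2 + 5·x = 6 + 5x.
Every vertex has degree 3, so 3V = 2E.
Euler: V − E + F = 2 ⇒ (2E)/3 − E + (2 + x) = 2.
Multiply by 6: 2·(2E) − 3·(2E) + 6·(2 + x) = 12, i.e. 12 + 6x − (6 + 5x) = 12.
Collecting terms: x + 6 = 12, so x = 6.
Then 2E = 6 + 5·6 = 36, so E = 18, V = 2E/3 = 12, F = 2 + 6 = 8.

6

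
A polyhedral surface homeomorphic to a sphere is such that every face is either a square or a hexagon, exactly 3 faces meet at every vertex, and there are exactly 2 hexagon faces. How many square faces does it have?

Let x be the number of squares; then F = 2 + x.
Edge–face incidences: 2E = 6·2 + 4·x = 12 + 4x.
Every vertex has degree 3, so 3V = 2E.
Euler: V − E + F = 2 ⇒ (2E)/3 − E + (2 + x) = 2.
Multiply by 6: 2·(2E) − 3·(2E) + 6·(2 + x) = 12, i.e. 12 + 6x − (12 + 4x) = 12.
Collecting terms: 2x = 12, so x = 6.
Then 2E = 12 + 4·6 = 36, so E = 18, V = 2E/3 = 12, F = 2 + 6 = 8.

6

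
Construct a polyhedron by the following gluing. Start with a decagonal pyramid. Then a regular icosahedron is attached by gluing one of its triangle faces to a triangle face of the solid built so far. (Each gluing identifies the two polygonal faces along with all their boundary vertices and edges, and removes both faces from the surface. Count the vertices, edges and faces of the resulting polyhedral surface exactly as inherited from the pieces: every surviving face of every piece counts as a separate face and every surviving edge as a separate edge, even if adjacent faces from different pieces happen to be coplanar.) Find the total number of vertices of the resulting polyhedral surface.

20

A decagonal pyramid: V=11, E=20, F=11.
Attach a regular icosahedron (V=12, E=30, F=20) along a 3-gon: merge 3 vertices and 3 edges, delete both glued faces → V=20, E=47, F=29.
Check: V − E + F = 20 − 47 + 29 = 2.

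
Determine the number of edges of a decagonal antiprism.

An antiprism on an n-gon has two n-gon caps and 2n triangles: V = 2·10 = 20, E = 4·10 = 40, F = 2·10 + 2 = 22.
Check: V − E + F = 20 − 40 + 22 = 2.

40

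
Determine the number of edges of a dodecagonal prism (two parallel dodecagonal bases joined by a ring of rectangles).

36

A prism on an n-gon has two n-gon bases and n rectangular sides: V = 2·12 = 24, E = 3·12 = 36, F = 12 + 2 = 14.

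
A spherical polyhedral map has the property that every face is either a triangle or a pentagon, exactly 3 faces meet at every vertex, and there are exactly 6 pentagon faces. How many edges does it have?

Let x be the number of triangles; then F = 6 + x.
Edge–face incidences: 2E = 5·6 + 3·x = 30 + 3x.
Every vertex has degree 3, so 3V = 2E.
Euler: V − E + F = 2 ⇒ (2E)/3 − E + (6 + x) = 2.
Multiply by 6: 2·(2E) − 3·(2E) + 6·(6 + x) = 12, i.e. 36 + 6x − (30 + 3x) = 12.
Collecting terms: 3x + 6 = 12, so 3x = 6, so x = 2.
Then 2E = 30 + 3·2 = 36, so E = 18, V = 2E/3 = 12, F = 6 + 2 = 8.

18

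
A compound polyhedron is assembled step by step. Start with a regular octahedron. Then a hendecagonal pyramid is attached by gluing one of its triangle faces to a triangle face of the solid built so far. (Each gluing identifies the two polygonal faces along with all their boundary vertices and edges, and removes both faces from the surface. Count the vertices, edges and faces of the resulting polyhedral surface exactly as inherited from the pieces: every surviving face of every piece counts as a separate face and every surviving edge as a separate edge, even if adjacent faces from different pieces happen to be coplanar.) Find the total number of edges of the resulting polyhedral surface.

31

A regular octahedron: V=6, E=12, F=8.
Attach a hendecagonal pyramid (V=12, E=22, F=12) along a 3-gon: merge 3 vertices and 3 edges, delete both glued faces → V=15, E=31, F=18.
Check: V − E + F = 15 − 31 + 18 = 2.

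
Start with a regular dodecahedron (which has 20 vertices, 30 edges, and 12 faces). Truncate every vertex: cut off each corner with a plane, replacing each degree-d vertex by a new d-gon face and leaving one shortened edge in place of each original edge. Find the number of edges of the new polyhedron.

90

Truncation replaces each original edge-end by a new vertex, so V′ = 2E = 60.
Each original edge survives, and each old vertex of degree d contributes d new edges; summing degrees gives Σd = 2E, so E′ = E + 2E = 3E = 90.
Each original face survives and each original vertex becomes one new face: F′ = F + V = 32.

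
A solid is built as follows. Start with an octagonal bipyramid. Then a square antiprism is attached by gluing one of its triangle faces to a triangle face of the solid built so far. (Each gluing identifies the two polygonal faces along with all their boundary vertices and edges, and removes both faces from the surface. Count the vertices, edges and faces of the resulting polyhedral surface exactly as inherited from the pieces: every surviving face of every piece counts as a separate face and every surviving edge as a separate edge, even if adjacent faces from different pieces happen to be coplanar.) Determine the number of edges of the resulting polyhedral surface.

An octagonal bipyramid: V=10, E=24, F=16.
Attach a square antiprism (V=8, E=16, F=10) along a 3-gon: merge 3 vertices and 3 edges, delete both glued faces → V=15, E=37, F=24.
Check: V − E + F = 15 − 37 + 24 = 2.

37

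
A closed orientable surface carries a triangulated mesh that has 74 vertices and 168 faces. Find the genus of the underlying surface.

6

Every face is a triangle, so 2E = 3·168 = 504, giving E = 252.
χ = V − E + F = 74 − 252 + 168 = -10.
For a closed orientable surface χ = 2 − 2g, so g = (2 − (-10))/2 = 6.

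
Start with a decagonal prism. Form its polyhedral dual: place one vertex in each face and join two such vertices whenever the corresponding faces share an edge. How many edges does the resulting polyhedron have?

30

The base solid has V = 20, E = 30, F = 12.
The dual swaps V and F and preserves E: V′ = F = 12, E′ = E = 30, F′ = V = 20.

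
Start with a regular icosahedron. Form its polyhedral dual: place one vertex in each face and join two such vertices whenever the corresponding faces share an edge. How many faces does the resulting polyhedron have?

The base solid has V = 12, E = 30, F = 20.
The dual swaps V and F and preserves E: V′ = F = 20, E′ = E = 30, F′ = V = 12.

12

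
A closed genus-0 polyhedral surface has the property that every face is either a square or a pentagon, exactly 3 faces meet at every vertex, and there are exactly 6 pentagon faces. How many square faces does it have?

3

Let x be the number of squares; then F = 6 + x.
Edge–face incidences: 2E = 5·6 + 4·x = 30 + 4x.
Every vertex has degree 3, so 3V = 2E.
Euler: V − E + F = 2 ⇒ (2E)/3 − E + (6 + x) = 2.
Multiply by 6: 2·(2E) − 3·(2E) + 6·(6 + x) = 12, i.e. 36 + 6x − (30 + 4x) = 12.
Collecting terms: 2x + 6 = 12, so 2x = 6, so x = 3.
Then 2E = 30 + 4·3 = 42, so E = 21, V = 2E/3 = 14, F = 6 + 3 = 9.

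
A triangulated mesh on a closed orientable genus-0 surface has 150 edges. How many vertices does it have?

52

χ = 2 − 2·0 = 2, and every face is a triangle so 3F = 2E.
F = 2E/3 = 100. Then V = 2 + E − F = 2 + 150 − 100 = 52.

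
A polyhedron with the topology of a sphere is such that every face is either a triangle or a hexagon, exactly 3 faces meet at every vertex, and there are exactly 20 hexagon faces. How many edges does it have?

Let x be the number of triangles; then F = 20 + x.
Edge–face incidences: 2E = 6·20 + 3·x = 120 + 3x.
Every vertex has degree 3, so 3V = 2E.
Euler: V − E + F = 2 ⇒ (2E)/3 − E + (20 + x) = 2.
Multiply by 6: 2·(2E) − 3·(2E) + 6·(20 + x) = 12, i.e. 120 + 6x − (120 + 3x) = 12.
Collecting terms: 3x = 12, so x = 4.
Then 2E = 120 + 3·4 = 132, so E = 66, V = 2E/3 = 44, F = 20 + 4 = 24.

66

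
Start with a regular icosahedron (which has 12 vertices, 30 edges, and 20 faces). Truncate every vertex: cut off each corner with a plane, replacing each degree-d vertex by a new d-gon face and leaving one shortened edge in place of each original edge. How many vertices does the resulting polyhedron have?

60

Truncation replaces each original edge-end by a new vertex, so V′ = 2E = 60.
Each original edge survives, and each old vertex of degree d contributes d new edges; summing degrees gives Σd = 2E, so E′ = E + 2E = 3E = 90.
Each original face survives and each original vertex becomes one new face: F′ = F + V = 32.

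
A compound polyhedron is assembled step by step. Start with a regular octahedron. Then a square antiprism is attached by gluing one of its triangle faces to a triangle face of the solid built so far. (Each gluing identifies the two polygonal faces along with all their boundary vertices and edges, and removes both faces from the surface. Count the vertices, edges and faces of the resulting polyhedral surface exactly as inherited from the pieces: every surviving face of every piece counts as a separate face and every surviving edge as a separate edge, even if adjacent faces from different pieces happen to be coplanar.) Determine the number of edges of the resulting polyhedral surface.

25

A regular octahedron: V=6, E=12, F=8.
Attach a square antiprism (V=8, E=16, F=10) along a 3-gon: merge 3 vertices and 3 edges, delete both glued faces → V=11, E=25, F=16.
Check: V − E + F = 11 − 25 + 16 = 2.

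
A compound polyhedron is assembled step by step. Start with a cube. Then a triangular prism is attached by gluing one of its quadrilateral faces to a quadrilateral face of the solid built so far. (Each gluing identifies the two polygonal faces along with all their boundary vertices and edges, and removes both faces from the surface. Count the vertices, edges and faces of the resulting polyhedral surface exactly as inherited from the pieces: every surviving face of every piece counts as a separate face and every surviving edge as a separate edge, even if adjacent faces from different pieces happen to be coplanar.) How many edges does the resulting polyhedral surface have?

A cube: V=8, E=12, F=6.
Attach a triangular prism (V=6, E=9, F=5) along a 4-gon: merge 4 vertices and 4 edges, delete both glued faces → V=10, E=17, F=9.
Check: V − E + F = 10 − 17 + 9 = 2.

17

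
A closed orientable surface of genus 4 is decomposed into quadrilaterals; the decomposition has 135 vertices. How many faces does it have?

χ = 2 − 2·4 = -6, and every face is a square so 4F = 2E.
V − E + F = -6 with E = 4F/2 gives 135 − (4/2 − 1)·F = -6, so F = 141 and E = 282.

141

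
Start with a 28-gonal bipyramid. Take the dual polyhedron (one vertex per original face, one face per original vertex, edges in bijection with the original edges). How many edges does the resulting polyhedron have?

The base solid has V = 30, E = 84, F = 56.
The dual swaps V and F and preserves E: V′ = F = 56, E′ = E = 84, F′ = V = 30.

84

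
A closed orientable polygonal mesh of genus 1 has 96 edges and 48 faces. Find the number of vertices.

48

For a closed orientable surface of genus 1, χ = 2 − 2·1 = 0.
V = 0 + E − F = 0 + 96 − 48 = 48.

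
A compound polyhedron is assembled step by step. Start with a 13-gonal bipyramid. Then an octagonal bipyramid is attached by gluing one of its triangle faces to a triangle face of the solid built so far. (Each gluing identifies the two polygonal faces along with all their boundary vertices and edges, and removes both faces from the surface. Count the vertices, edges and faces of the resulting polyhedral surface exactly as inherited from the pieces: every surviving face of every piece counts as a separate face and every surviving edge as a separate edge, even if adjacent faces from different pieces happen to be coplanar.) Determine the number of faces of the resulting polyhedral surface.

40

A 13-gonal bipyramid: V=15, E=39, F=26.
Attach an octagonal bipyramid (V=10, E=24, F=16) along a 3-gon: merge 3 vertices and 3 edges, delete both glued faces → V=22, E=60, F=40.
Check: V − E + F = 22 − 60 + 40 = 2.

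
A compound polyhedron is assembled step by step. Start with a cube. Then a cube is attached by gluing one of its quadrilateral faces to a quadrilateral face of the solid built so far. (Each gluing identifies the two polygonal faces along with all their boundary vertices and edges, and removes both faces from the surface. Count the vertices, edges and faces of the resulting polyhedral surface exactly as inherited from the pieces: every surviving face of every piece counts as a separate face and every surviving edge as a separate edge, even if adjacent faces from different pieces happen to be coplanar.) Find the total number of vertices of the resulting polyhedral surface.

12

A cube: V=8, E=12, F=6.
Attach a cube (V=8, E=12, F=6) along a 4-gon: merge 4 vertices and 4 edges, delete both glued faces → V=12, E=20, F=10.
Check: V − E + F = 12 − 20 + 10 = 2.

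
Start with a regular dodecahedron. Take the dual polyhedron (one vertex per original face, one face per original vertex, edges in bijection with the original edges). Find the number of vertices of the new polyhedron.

12

The base solid has V = 20, E = 30, F = 12.
The dual swaps V and F and preserves E: V′ = F = 12, E′ = E = 30, F′ = V = 20.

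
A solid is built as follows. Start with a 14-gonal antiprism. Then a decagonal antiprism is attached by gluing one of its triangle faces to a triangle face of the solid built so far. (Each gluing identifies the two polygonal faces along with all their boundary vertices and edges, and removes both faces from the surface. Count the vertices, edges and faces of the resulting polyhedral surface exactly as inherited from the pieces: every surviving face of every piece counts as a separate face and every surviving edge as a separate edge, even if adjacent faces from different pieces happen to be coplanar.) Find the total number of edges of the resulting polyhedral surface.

93

A 14-gonal antiprism: V=28, E=56, F=30.
Attach a decagonal antiprism (V=20, E=40, F=22) along a 3-gon: merge 3 vertices and 3 edges, delete both glued faces → V=45, E=93, F=50.
Check: V − E + F = 45 − 93 + 50 = 2.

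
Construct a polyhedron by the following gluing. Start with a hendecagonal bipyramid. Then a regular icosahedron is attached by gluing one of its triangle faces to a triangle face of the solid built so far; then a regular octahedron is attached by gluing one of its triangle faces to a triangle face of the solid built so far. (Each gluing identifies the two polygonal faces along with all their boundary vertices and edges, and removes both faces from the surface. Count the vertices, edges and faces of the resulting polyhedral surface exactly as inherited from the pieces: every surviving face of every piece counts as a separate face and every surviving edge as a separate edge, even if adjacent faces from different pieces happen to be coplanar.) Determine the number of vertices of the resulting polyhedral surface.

25

A hendecagonal bipyramid: V=13, E=33, F=22.
Attach a regular icosahedron (V=12, E=30, F=20) along a 3-gon: merge 3 vertices and 3 edges, delete both glued faces → V=22, E=60, F=40.
Attach a regular octahedron (V=6, E=12, F=8) along a 3-gon: merge 3 vertices and 3 edges, delete both glued faces → V=25, E=69, F=46.
Check: V − E + F = 25 − 69 + 46 = 2.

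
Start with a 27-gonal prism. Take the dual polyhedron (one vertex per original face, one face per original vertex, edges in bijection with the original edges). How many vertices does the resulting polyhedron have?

The base solid has V = 54, E = 81, F = 29.
The dual swaps V and F and preserves E: V′ = F = 29, E′ = E = 81, F′ = V = 54.

29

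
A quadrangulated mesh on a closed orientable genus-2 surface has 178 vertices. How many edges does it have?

χ = 2 − 2·2 = -2, and every face is a square so 4F = 2E.
V − E + F = -2 with E = 4F/2 gives 178 − (4/2 − 1)·F = -2, so F = 180 and E = 360.

360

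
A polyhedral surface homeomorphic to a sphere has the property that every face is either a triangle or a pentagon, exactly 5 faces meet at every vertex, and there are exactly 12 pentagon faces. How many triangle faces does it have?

80

Let x be the number of triangles; then F = 12 + x.
Edge–face incidences: 2E = 5·12 + 3·x = 60 + 3x.
Every vertex has degree 5, so 5V = 2E.
Euler: V − E + F = 2 ⇒ (2E)/5 − E + (12 + x) = 2.
Multiply by 10: 2·(2E) − 5·(2E) + 10·(12 + x) = 20, i.e. 120 + 10x − 3·(60 + 3x) = 20.
Collecting terms: x − 60 = 20, so x = 80.
Then 2E = 60 + 3·80 = 300, so E = 150, V = 2E/5 = 60, F = 12 + 80 = 92.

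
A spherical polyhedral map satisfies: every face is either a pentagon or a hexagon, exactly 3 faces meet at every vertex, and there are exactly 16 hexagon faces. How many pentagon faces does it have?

Let x be the number of pentagons; then F = 16 + x.
Edge–face incidences: 2E = 6·16 + 5·x = 96 + 5x.
Every vertex has degree 3, so 3V = 2E.
Euler: V − E + F = 2 ⇒ (2E)/3 − E + (16 + x) = 2.
Multiply by 6: 2·(2E) − 3·(2E) + 6·(16 + x) = 12, i.e. 96 + 6x − (96 + 5x) = 12.
Collecting terms: x = 12.
Then 2E = 96 + 5·12 = 156, so E = 78, V = 2E/3 = 52, F = 16 + 12 = 28.

12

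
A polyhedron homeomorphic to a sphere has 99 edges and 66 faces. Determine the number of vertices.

35

Here V − E + F = 2.
V = 2 + E − F = 2 + 99 − 66 = 35.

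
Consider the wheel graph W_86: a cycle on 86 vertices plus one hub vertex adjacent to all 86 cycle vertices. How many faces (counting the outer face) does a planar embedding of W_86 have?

W_86 has V = 86 + 1 = 87 vertices and E = 2·86 = 172 edges.
By Euler's formula F = 2 − V + E = 2 − 87 + 172 = 87.

87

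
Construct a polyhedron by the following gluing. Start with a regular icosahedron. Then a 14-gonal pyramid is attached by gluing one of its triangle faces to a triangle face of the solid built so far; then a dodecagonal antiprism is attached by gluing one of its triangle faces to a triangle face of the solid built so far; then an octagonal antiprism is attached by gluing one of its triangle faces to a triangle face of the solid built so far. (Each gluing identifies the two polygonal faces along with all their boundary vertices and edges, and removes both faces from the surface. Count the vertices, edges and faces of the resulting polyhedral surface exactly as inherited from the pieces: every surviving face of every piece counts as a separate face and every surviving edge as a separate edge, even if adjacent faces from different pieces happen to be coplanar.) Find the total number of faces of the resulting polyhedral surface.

A regular icosahedron: V=12, E=30, F=20.
Attach a 14-gonal pyramid (V=15, E=28, F=15) along a 3-gon: merge 3 vertices and 3 edges, delete both glued faces → V=24, E=55, F=33.
Attach a dodecagonal antiprism (V=24, E=48, F=26) along a 3-gon: merge 3 vertices and 3 edges, delete both glued faces → V=45, E=100, F=57.
Attach an octagonal antiprism (V=16, E=32, F=18) along a 3-gon: merge 3 vertices and 3 edges, delete both glued faces → V=58, E=129, F=73.
Check: V − E + F = 58 − 129 + 73 = 2.

73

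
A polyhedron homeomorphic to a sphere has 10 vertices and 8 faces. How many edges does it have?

16

Here V − E + F = 2.
E = V + F − (2) = 10 + 8 − (2) = 16.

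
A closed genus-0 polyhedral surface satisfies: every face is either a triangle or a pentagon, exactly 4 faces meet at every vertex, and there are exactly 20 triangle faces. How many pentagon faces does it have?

12

Let x be the number of pentagons; then F = 20 + x.
Edge–face incidences: 2E = 3·20 + 5·x = 60 + 5x.
Every vertex has degree 4, so 4V = 2E.
Euler: V − E + F = 2 ⇒ (2E)/4 − E + (20 + x) = 2.
Multiply by 8: 2·(2E) − 4·(2E) + 8·(20 + x) = 16, i.e. 160 + 8x − 2·(60 + 5x) = 16.
Collecting terms: −2x + 40 = 16, so −2x = −24, so x = 12.
Then 2E = 60 + 5·12 = 120, so E = 60, V = 2E/4 = 30, F = 20 + 12 = 32.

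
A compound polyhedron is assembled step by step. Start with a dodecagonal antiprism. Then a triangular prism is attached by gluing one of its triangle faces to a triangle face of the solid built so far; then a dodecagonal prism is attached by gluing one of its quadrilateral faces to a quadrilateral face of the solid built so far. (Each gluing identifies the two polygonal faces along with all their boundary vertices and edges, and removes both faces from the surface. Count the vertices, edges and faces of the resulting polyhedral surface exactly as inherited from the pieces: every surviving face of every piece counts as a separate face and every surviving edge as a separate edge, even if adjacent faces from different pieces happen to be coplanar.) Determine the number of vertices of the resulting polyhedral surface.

47

A dodecagonal antiprism: V=24, E=48, F=26.
Attach a triangular prism (V=6, E=9, F=5) along a 3-gon: merge 3 vertices and 3 edges, delete both glued faces → V=27, E=54, F=29.
Attach a dodecagonal prism (V=24, E=36, F=14) along a 4-gon: merge 4 vertices and 4 edges, delete both glued faces → V=47, E=86, F=41.
Check: V − E + F = 47 − 86 + 41 = 2.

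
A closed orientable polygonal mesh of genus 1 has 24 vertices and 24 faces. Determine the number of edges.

For a closed orientable surface of genus 1, χ = 2 − 2·1 = 0.
E = V + F − (0) = 24 + 24 − (0) = 48.

48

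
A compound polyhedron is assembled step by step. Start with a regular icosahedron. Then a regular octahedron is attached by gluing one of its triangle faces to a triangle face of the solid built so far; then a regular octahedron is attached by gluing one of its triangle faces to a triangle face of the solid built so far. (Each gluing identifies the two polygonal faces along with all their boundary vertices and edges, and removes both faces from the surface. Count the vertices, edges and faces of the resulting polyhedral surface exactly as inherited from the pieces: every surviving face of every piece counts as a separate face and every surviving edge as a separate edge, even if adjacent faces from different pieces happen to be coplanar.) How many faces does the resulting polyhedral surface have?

32

A regular icosahedron: V=12, E=30, F=20.
Attach a regular octahedron (V=6, E=12, F=8) along a 3-gon: merge 3 vertices and 3 edges, delete both glued faces → V=15, E=39, F=26.
Attach a regular octahedron (V=6, E=12, F=8) along a 3-gon: merge 3 vertices and 3 edges, delete both glued faces → V=18, E=48, F=32.
Check: V − E + F = 18 − 48 + 32 = 2.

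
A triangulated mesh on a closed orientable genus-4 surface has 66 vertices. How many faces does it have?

144

χ = 2 − 2·4 = -6, and every face is a triangle so 3F = 2E.
V − E + F = -6 with E = 3F/2 gives 66 − (3/2 − 1)·F = -6, so F = 144 and E = 216.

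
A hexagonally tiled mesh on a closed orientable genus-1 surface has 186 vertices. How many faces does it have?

χ = 2 − 2·1 = 0, and every face is a hexagon so 6F = 2E.
V − E + F = 0 with E = 6F/2 gives 186 − (6/2 − 1)·F = 0, so F = 93 and E = 279.

93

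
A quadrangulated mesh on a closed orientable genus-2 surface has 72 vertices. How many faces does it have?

74

χ = 2 − 2·2 = -2, and every face is a square so 4F = 2E.
V − E + F = -2 with E = 4F/2 gives 72 − (4/2 − 1)·F = -2, so F = 74 and E = 148.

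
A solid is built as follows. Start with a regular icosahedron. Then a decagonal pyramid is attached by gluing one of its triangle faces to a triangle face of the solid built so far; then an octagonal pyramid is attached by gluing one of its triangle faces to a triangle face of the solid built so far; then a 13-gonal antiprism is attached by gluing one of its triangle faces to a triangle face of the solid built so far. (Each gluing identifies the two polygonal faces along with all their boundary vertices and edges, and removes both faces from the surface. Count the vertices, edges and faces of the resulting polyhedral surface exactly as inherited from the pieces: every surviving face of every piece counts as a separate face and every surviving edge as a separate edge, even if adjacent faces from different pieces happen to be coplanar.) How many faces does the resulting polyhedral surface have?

62

A regular icosahedron: V=12, E=30, F=20.
Attach a decagonal pyramid (V=11, E=20, F=11) along a 3-gon: merge 3 vertices and 3 edges, delete both glued faces → V=20, E=47, F=29.
Attach an octagonal pyramid (V=9, E=16, F=9) along a 3-gon: merge 3 vertices and 3 edges, delete both glued faces → V=26, E=60, F=36.
Attach a 13-gonal antiprism (V=26, E=52, F=28) along a 3-gon: merge 3 vertices and 3 edges, delete both glued faces → V=49, E=109, F=62.
Check: V − E + F = 49 − 109 + 62 = 2.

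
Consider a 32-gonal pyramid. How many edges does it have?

A pyramid on an n-gon base has one n-gon and n triangles: V = 32 + 1 = 33, E = 2·32 = 64, F = 32 + 1 = 33.
Check: V − E + F = 33 − 64 + 33 = 2.

64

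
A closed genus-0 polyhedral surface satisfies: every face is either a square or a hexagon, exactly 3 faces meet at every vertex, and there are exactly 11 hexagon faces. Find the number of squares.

Let x be the number of squares; then F = 11 + x.
Edge–face incidences: 2E = 6·11 + 4·x = 66 + 4x.
Every vertex has degree 3, so 3V = 2E.
Euler: V − E + F = 2 ⇒ (2E)/3 − E + (11 + x) = 2.
Multiply by 6: 2·(2E) − 3·(2E) + 6·(11 + x) = 12, i.e. 66 + 6x − (66 + 4x) = 12.
Collecting terms: 2x = 12, so x = 6.
Then 2E = 66 + 4·6 = 90, so E = 45, V = 2E/3 = 30, F = 11 + 6 = 17.

6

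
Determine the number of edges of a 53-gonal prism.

A prism on an n-gon has two n-gon bases and n rectangular sides: V = 2·53 = 106, E = 3·53 = 159, F = 53 + 2 = 55.

159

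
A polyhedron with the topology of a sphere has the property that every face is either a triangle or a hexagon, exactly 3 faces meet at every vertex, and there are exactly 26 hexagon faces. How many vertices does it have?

56

Let x be the number of triangles; then F = 26 + x.
Edge–face incidences: 2E = 6·26 + 3·x = 156 + 3x.
Every vertex has degree 3, so 3V = 2E.
Euler: V − E + F = 2 ⇒ (2E)/3 − E + (26 + x) = 2.
Multiply by 6: 2·(2E) − 3·(2E) + 6·(26 + x) = 12, i.e. 156 + 6x − (156 + 3x) = 12.
Collecting terms: 3x = 12, so x = 4.
Then 2E = 156 + 3·4 = 168, so E = 84, V = 2E/3 = 56, F = 26 + 4 = 30.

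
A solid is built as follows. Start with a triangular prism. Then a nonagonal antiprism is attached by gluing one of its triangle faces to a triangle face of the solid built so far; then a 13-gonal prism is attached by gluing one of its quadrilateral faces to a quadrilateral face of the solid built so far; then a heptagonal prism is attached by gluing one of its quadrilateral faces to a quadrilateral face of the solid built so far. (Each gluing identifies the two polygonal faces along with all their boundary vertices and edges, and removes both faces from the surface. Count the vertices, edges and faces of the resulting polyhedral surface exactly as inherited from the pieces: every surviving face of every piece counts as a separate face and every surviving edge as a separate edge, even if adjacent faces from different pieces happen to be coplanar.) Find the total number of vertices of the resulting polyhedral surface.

53

A triangular prism: V=6, E=9, F=5.
Attach a nonagonal antiprism (V=18, E=36, F=20) along a 3-gon: merge 3 vertices and 3 edges, delete both glued faces → V=21, E=42, F=23.
Attach a 13-gonal prism (V=26, E=39, F=15) along a 4-gon: merge 4 vertices and 4 edges, delete both glued faces → V=43, E=77, F=36.
Attach a heptagonal prism (V=14, E=21, F=9) along a 4-gon: merge 4 vertices and 4 edges, delete both glued faces → V=53, E=94, F=43.
Check: V − E + F = 53 − 94 + 43 = 2.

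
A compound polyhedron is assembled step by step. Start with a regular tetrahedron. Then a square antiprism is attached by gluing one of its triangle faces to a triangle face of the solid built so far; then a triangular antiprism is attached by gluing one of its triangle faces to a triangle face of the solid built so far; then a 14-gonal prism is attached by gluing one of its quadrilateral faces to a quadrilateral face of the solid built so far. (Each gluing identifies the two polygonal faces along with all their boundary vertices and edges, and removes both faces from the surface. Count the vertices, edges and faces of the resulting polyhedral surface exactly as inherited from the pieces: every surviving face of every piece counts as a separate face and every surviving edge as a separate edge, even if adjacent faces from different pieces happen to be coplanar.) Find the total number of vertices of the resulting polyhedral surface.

A regular tetrahedron: V=4, E=6, F=4.
Attach a square antiprism (V=8, E=16, F=10) along a 3-gon: merge 3 vertices and 3 edges, delete both glued faces → V=9, E=19, F=12.
Attach a triangular antiprism (V=6, E=12, F=8) along a 3-gon: merge 3 vertices and 3 edges, delete both glued faces → V=12, E=28, F=18.
Attach a 14-gonal prism (V=28, E=42, F=16) along a 4-gon: merge 4 vertices and 4 edges, delete both glued faces → V=36, E=66, F=32.
Check: V − E + F = 36 − 66 + 32 = 2.

36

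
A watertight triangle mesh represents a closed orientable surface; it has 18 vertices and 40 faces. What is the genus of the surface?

Every face is a triangle, so 2E = 3·40 = 120, giving E = 60.
χ = V − E + F = 18 − 60 + 40 = -2.
For a closed orientable surface χ = 2 − 2g, so g = (2 − (-2))/2 = 2.

2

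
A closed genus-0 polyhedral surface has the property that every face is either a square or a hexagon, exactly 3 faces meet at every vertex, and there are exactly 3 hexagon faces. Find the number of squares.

Let x be the number of squares; then F = 3 + x.
Edge–face incidences: 2E = 6·3 + 4·x = 18 + 4x.
Every vertex has degree 3, so 3V = 2E.
Euler: V − E + F = 2 ⇒ (2E)/3 − E + (3 + x) = 2.
Multiply by 6: 2·(2E) − 3·(2E) + 6·(3 + x) = 12, i.e. 18 + 6x − (18 + 4x) = 12.
Collecting terms: 2x = 12, so x = 6.
Then 2E = 18 + 4·6 = 42, so E = 21, V = 2E/3 = 14, F = 3 + 6 = 9.

6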